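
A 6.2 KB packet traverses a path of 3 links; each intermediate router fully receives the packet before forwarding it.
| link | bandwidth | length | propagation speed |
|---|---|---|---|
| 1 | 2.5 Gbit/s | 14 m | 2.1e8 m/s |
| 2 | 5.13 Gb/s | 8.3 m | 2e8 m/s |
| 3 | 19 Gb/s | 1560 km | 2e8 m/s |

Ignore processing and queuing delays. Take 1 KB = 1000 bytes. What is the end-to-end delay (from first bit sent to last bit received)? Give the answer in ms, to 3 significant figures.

L = 49600 bits.
Transmission delays (L/R per hop): 0.01984, 0.00966862, 0.00261053 ms; sum = 0.0321191 ms.
Propagation delays (d/s per hop): 6.66667e-05, 4.15e-05, 7.8 ms; sum = 7.80011 ms.
End-to-end = 7.83 ms.

7.83 ms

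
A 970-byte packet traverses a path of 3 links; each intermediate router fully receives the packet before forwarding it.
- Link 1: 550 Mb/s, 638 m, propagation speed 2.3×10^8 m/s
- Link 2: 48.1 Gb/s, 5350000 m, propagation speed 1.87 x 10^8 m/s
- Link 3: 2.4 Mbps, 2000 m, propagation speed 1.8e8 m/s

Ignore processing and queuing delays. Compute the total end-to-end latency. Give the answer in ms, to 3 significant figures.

L = 970 × 8 = 7760 bits.
Transmission delays (L/R per hop): 0.0141091, 0.000161331, 3.23333 ms; sum = 3.2476 ms.
Propagation delays (d/s per hop): 0.00277391, 28.6096, 0.0111111 ms; sum = 28.6235 ms.
End-to-end = 31.9 ms.

31.9 ms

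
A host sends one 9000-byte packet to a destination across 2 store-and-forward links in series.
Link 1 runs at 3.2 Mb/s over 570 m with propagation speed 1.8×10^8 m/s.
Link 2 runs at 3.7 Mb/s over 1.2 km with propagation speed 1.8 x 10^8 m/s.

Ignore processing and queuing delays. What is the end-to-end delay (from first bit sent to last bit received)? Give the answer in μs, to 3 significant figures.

42000 μs

L = 9000 × 8 = 72000 bits.
Transmission delays (L/R per hop): 22500, 19459.5 μs; sum = 41959.5 μs.
Propagation delays (d/s per hop): 3.16667, 6.66667 μs; sum = 9.83333 μs.
End-to-end = 42000 μs.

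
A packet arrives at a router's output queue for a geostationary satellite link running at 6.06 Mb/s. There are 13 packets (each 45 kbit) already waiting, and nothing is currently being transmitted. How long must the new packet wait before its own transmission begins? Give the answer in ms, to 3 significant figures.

Each queued packet: L/R = 45000/6060000 = 7.42574 ms.
13 queued → 96.5347 ms.
Queuing delay = 96.5 ms.

96.5 ms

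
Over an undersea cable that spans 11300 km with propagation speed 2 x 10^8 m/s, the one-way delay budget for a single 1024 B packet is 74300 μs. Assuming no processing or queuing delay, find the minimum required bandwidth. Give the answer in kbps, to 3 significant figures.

460 kbps

L = 8192 bits.
Propagation delay = 11300000 / 200000000 = 56500 μs.
Transmission budget = 74300 − 56500 = 17800 μs.
R ≥ L / t_tx = 8192 bits / 0.0178 s = 460 kbps.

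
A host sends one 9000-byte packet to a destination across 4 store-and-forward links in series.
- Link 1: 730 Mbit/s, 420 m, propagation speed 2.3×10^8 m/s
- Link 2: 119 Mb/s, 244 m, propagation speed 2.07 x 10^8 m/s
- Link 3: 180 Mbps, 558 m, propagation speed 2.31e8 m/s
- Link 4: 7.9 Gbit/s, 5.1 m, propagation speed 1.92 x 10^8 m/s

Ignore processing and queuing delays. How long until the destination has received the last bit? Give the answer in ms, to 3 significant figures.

L = 9000 × 8 = 72000 bits.
Transmission delays (L/R per hop): 0.0986301, 0.605042, 0.4, 0.00911392 ms; sum = 1.11279 ms.
Propagation delays (d/s per hop): 0.00182609, 0.00117874, 0.00241558, 2.65625e-05 ms; sum = 0.00544698 ms.
End-to-end = 1.12 ms.

1.12 ms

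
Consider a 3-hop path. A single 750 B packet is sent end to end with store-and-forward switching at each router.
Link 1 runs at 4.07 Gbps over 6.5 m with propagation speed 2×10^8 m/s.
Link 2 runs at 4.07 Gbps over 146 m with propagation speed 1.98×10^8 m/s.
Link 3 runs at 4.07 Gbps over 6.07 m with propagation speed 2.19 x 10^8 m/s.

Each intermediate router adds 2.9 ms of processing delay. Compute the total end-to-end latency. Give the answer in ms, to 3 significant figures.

L = 750 × 8 = 6000 bits.
Transmission delay per hop = L/R = 6000/4.07e+09 = 0.0014742 ms; 3 hops → 0.0044226 ms.
Propagation delays (d/s per hop): 3.25e-05, 0.000737374, 2.77169e-05 ms; sum = 0.000797591 ms.
Processing at 2 router(s): 2 × 2.9 ms = 5.8 ms.
End-to-end = 5.81 ms.

5.81 ms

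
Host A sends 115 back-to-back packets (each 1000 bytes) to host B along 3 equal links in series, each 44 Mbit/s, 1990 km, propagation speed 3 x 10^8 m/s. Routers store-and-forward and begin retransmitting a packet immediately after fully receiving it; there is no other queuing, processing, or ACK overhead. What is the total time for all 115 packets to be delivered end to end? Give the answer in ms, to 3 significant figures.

41.2 ms

Per-hop transmission t_tx = L/R = 8000/44000000 = 0.181818 ms.
Per-hop propagation t_prop = 1990000/300000000 = 6.63333 ms.
Pipeline fill: first packet needs 3·t_tx to clear all hops; remaining 114 packets each add one t_tx.
Total = (3+115-1)·t_tx + 3·t_prop = 117·0.181818 + 3·6.63333 = 41.2 ms.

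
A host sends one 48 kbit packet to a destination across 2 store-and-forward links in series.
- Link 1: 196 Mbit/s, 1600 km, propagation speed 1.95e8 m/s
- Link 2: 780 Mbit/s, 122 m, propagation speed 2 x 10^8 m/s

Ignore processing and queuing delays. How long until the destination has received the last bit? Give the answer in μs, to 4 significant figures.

L = 48000 bits.
Transmission delays (L/R per hop): 244.898, 61.5385 μs; sum = 306.436 μs.
Propagation delays (d/s per hop): 8205.13, 0.61 μs; sum = 8205.74 μs.
End-to-end = 8512 μs.

8512 μs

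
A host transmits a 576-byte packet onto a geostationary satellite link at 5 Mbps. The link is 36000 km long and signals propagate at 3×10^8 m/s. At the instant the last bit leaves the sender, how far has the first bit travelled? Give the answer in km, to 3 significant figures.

276 km

t_tx = L/R = 4608/5000000 = 0.0009216 s.
Distance = s × t_tx = 300000000 × 0.0009216 = 276 km.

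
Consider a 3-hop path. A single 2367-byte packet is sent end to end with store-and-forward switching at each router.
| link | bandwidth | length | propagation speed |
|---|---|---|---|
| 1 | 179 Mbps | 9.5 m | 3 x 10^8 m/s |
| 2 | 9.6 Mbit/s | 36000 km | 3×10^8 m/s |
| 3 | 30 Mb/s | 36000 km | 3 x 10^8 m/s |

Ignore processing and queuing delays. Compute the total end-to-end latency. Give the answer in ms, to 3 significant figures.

243 ms

L = 2367 × 8 = 18936 bits.
Transmission delays (L/R per hop): 0.105788, 1.9725, 0.6312 ms; sum = 2.70949 ms.
Propagation delays (d/s per hop): 3.16667e-05, 120, 120 ms; sum = 240 ms.
End-to-end = 243 ms.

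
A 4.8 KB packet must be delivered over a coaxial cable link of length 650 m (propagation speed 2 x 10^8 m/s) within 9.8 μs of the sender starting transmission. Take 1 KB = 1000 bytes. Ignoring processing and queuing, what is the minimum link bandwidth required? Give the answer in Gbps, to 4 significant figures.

5.863 Gbps

L = 38400 bits.
Propagation delay = 650 / 200000000 = 3.25 μs.
Transmission budget = 9.8 − 3.25 = 6.55 μs.
R ≥ L / t_tx = 38400 bits / 6.55e-06 s = 5.863 Gbps.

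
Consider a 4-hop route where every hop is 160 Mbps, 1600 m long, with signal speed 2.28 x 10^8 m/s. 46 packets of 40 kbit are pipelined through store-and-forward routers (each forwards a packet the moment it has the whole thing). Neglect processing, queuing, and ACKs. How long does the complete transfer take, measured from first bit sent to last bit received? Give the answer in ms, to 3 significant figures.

12.3 ms

Per-hop transmission t_tx = L/R = 40000/160000000 = 0.25 ms.
Per-hop propagation t_prop = 1600/2.28e+08 = 0.00701754 ms.
Pipeline fill: first packet needs 4·t_tx to clear all hops; remaining 45 packets each add one t_tx.
Total = (4+46-1)·t_tx + 4·t_prop = 49·0.25 + 4·0.00701754 = 12.3 ms.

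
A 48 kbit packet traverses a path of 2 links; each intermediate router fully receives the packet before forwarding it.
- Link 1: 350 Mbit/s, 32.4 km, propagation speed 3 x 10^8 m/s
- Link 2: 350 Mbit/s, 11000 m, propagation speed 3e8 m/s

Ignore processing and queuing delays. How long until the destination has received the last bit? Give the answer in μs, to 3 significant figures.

L = 48000 bits.
Transmission delay per hop = L/R = 48000/350000000 = 137.143 μs; 2 hops → 274.286 μs.
Propagation delays (d/s per hop): 108, 36.6667 μs; sum = 144.667 μs.
End-to-end = 419 μs.

419 μs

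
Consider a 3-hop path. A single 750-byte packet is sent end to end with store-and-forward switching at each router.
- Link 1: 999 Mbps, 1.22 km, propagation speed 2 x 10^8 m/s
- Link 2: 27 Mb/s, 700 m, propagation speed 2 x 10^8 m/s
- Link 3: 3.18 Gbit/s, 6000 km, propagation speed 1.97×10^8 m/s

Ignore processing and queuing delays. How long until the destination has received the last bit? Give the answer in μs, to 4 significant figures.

L = 750 × 8 = 6000 bits.
Transmission delays (L/R per hop): 6.00601, 222.222, 1.88679 μs; sum = 230.115 μs.
Propagation delays (d/s per hop): 6.1, 3.5, 30456.9 μs; sum = 30466.5 μs.
End-to-end = 30700 μs.

30700 μs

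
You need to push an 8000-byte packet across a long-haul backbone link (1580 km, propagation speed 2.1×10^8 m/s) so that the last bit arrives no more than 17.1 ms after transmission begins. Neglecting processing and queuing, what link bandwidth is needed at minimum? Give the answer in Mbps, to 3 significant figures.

6.68 Mbps

L = 64000 bits.
Propagation delay = 1580000 / 210000000 = 7.52381 ms.
Transmission budget = 17.1 − 7.52381 = 9.57619 ms.
R ≥ L / t_tx = 64000 bits / 0.00957619 s = 6.68 Mbps.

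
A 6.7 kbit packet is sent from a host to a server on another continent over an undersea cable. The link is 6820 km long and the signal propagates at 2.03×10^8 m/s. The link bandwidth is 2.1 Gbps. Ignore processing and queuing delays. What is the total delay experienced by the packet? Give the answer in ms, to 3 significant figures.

33.6 ms

L = 6700 bits.
Transmission delay = L/R = 6700 / 2100000000 = 0.00319048 ms.
Propagation delay = d/s = 6820000 m / 2.03e+08 m/s = 33.5961 ms.
Total = 33.6 ms.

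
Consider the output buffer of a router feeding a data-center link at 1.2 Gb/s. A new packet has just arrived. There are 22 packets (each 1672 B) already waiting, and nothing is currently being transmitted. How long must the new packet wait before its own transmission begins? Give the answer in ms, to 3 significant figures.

Each queued packet: L/R = 13376/1200000000 = 0.0111467 ms.
22 queued → 0.245227 ms.
Queuing delay = 0.245 ms.

0.245 ms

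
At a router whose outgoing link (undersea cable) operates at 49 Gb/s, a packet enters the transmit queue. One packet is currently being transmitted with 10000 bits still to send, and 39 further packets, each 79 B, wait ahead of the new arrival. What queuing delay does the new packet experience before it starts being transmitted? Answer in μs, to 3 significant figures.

0.707 μs

Each queued packet: L/R = 632/49000000000 = 0.012898 μs.
39 queued → 0.50302 μs.
Plus remaining 10000 bits of current packet: 0.204082 μs.
Queuing delay = 0.707 μs.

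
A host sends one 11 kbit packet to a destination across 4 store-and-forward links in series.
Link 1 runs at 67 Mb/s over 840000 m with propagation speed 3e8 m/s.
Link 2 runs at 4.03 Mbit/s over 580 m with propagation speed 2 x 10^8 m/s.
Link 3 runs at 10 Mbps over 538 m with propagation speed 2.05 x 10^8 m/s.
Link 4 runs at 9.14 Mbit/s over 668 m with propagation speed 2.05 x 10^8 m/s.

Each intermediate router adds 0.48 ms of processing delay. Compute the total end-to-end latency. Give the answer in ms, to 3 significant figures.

9.45 ms

L = 11000 bits.
Transmission delays (L/R per hop): 0.164179, 2.72953, 1.1, 1.2035 ms; sum = 5.19721 ms.
Propagation delays (d/s per hop): 2.8, 0.0029, 0.00262439, 0.00325854 ms; sum = 2.80878 ms.
Processing at 3 router(s): 3 × 0.48 ms = 1.44 ms.
End-to-end = 9.45 ms.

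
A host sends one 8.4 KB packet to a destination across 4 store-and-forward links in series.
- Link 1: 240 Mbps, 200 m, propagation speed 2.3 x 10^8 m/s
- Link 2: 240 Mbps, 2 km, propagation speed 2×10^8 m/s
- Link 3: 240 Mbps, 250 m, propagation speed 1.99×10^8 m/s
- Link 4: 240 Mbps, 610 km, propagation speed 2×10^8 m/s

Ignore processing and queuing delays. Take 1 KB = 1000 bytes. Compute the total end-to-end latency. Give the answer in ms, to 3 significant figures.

L = 67200 bits.
Transmission delay per hop = L/R = 67200/240000000 = 0.28 ms; 4 hops → 1.12 ms.
Propagation delays (d/s per hop): 0.000869565, 0.01, 0.00125628, 3.05 ms; sum = 3.06213 ms.
End-to-end = 4.18 ms.

4.18 ms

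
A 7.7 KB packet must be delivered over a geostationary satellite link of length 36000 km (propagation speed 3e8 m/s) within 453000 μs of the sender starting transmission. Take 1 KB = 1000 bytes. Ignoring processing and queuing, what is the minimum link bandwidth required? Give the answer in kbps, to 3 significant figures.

185 kbps

L = 61600 bits.
Propagation delay = 36000000 / 300000000 = 120000 μs.
Transmission budget = 453000 − 120000 = 333000 μs.
R ≥ L / t_tx = 61600 bits / 0.333 s = 185 kbps.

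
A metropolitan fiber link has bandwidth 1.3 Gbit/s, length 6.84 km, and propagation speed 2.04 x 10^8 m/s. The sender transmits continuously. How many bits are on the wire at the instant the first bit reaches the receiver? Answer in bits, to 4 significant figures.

Propagation delay = 6840 / 204000000 = 3.35294e-05 s.
BDP = R × t_prop = 1300000000 × 3.35294e-05 = 43588.2 bits.

43590 bits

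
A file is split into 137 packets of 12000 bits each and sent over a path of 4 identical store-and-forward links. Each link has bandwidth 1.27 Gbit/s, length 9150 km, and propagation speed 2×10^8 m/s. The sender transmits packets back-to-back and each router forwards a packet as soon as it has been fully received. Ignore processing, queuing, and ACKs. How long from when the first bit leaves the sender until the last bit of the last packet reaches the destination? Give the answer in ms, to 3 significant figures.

Per-hop transmission t_tx = L/R = 12000/1270000000 = 0.00944882 ms.
Per-hop propagation t_prop = 9150000/200000000 = 45.75 ms.
Pipeline fill: first packet needs 4·t_tx to clear all hops; remaining 136 packets each add one t_tx.
Total = (4+137-1)·t_tx + 4·t_prop = 140·0.00944882 + 4·45.75 = 184 ms.

184 ms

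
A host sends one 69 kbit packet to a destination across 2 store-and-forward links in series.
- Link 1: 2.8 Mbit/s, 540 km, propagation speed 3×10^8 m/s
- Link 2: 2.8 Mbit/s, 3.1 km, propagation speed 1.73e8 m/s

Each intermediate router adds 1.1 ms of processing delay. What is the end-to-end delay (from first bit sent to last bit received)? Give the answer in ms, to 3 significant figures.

52.2 ms

L = 69000 bits.
Transmission delay per hop = L/R = 69000/2800000 = 24.6429 ms; 2 hops → 49.2857 ms.
Propagation delays (d/s per hop): 1.8, 0.0179191 ms; sum = 1.81792 ms.
Processing at 1 router(s): 1 × 1.1 ms = 1.1 ms.
End-to-end = 52.2 ms.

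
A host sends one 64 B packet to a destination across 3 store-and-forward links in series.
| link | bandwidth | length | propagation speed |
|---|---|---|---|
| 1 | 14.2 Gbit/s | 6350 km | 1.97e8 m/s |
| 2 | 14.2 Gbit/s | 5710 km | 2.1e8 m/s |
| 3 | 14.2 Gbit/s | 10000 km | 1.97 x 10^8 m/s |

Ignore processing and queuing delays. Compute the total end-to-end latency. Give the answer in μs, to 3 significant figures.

L = 64 × 8 = 512 bits.
Transmission delay per hop = L/R = 512/14200000000 = 0.0360563 μs; 3 hops → 0.108169 μs.
Propagation delays (d/s per hop): 32233.5, 27190.5, 50761.4 μs; sum = 110185 μs.
End-to-end = 110000 μs.

110000 μs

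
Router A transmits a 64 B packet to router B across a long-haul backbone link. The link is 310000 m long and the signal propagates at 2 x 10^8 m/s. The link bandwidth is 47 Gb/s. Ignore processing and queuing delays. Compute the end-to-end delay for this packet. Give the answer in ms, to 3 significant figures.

1.55 ms

L = 64 × 8 = 512 bits.
Transmission delay = L/R = 512 / 47000000000 = 1.08936e-05 ms.
Propagation delay = d/s = 310000 m / 200000000 m/s = 1.55 ms.
Total = 1.55 ms.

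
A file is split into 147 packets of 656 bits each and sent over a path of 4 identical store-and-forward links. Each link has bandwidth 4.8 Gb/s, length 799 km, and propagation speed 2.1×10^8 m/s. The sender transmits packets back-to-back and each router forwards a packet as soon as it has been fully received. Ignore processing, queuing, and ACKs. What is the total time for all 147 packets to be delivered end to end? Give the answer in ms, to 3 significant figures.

Per-hop transmission t_tx = L/R = 656/4800000000 = 0.000136667 ms.
Per-hop propagation t_prop = 799000/210000000 = 3.80476 ms.
Pipeline fill: first packet needs 4·t_tx to clear all hops; remaining 146 packets each add one t_tx.
Total = (4+147-1)·t_tx + 4·t_prop = 150·0.000136667 + 4·3.80476 = 15.2 ms.

15.2 ms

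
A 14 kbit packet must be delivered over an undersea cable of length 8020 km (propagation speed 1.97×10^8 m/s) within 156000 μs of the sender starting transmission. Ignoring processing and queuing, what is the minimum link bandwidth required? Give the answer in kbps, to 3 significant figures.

121 kbps

Propagation delay = 8020000 / 197000000 = 40710.7 μs.
Transmission budget = 156000 − 40710.7 = 115289 μs.
R ≥ L / t_tx = 14000 bits / 0.115289 s = 121 kbps.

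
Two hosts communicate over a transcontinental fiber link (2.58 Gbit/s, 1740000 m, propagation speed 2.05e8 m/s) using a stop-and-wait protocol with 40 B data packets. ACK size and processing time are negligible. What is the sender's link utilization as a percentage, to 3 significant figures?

t_tx = L/R = 320/2580000000 = 1.24031e-07 s.
t_prop = 1740000/2.05e+08 = 0.0084878 s; RTT = 0.0169756 s.
Cycle = t_tx + RTT = 0.0169757 s.
Utilization = t_tx / cycle = 1.24031e-07/0.0169757 = 0.000731 %.

0.000731 %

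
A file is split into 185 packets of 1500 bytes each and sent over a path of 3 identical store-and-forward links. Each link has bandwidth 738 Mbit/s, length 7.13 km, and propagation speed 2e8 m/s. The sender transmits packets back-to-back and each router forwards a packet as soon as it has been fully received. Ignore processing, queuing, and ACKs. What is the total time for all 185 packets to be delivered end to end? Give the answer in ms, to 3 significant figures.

Per-hop transmission t_tx = L/R = 12000/738000000 = 0.0162602 ms.
Per-hop propagation t_prop = 7130/200000000 = 0.03565 ms.
Pipeline fill: first packet needs 3·t_tx to clear all hops; remaining 184 packets each add one t_tx.
Total = (3+185-1)·t_tx + 3·t_prop = 187·0.0162602 + 3·0.03565 = 3.15 ms.

3.15 ms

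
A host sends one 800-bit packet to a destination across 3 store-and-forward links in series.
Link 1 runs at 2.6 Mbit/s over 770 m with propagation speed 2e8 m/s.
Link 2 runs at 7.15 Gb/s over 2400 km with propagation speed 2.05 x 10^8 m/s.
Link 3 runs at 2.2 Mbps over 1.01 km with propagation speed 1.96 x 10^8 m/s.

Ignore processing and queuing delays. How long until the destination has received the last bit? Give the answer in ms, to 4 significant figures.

Transmission delays (L/R per hop): 0.307692, 0.000111888, 0.363636 ms; sum = 0.671441 ms.
Propagation delays (d/s per hop): 0.00385, 11.7073, 0.00515306 ms; sum = 11.7163 ms.
End-to-end = 12.39 ms.

12.39 ms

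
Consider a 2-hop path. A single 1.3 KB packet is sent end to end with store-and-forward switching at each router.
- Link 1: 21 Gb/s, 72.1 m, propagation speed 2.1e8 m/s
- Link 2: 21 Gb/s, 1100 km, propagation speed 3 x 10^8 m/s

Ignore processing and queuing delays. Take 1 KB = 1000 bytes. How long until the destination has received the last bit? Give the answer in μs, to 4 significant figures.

3668 μs

L = 10400 bits.
Transmission delay per hop = L/R = 10400/21000000000 = 0.495238 μs; 2 hops → 0.990476 μs.
Propagation delays (d/s per hop): 0.343333, 3666.67 μs; sum = 3667.01 μs.
End-to-end = 3668 μs.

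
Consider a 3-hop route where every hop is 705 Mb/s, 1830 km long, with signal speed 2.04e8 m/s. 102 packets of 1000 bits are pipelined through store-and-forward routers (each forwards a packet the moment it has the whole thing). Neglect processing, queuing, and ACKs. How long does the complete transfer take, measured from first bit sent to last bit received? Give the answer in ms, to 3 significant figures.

Per-hop transmission t_tx = L/R = 1000/705000000 = 0.00141844 ms.
Per-hop propagation t_prop = 1830000/204000000 = 8.97059 ms.
Pipeline fill: first packet needs 3·t_tx to clear all hops; remaining 101 packets each add one t_tx.
Total = (3+102-1)·t_tx + 3·t_prop = 104·0.00141844 + 3·8.97059 = 27.1 ms.

27.1 ms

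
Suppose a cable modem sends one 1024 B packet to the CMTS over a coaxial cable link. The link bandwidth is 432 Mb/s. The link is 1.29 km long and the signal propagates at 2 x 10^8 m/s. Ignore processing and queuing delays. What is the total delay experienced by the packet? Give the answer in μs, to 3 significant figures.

25.4 μs

L = 1024 × 8 = 8192 bits.
Transmission delay = L/R = 8192 / 432000000 = 18.963 μs.
Propagation delay = d/s = 1290 m / 200000000 m/s = 6.45 μs.
Total = 25.4 μs.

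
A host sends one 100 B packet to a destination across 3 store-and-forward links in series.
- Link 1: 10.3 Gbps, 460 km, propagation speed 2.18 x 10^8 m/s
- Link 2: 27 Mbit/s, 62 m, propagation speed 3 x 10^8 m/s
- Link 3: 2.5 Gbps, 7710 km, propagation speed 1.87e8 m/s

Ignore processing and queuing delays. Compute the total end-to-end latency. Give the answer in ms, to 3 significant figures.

L = 100 × 8 = 800 bits.
Transmission delays (L/R per hop): 7.76699e-05, 0.0296296, 0.00032 ms; sum = 0.0300273 ms.
Propagation delays (d/s per hop): 2.11009, 0.000206667, 41.2299 ms; sum = 43.3402 ms.
End-to-end = 43.4 ms.

43.4 ms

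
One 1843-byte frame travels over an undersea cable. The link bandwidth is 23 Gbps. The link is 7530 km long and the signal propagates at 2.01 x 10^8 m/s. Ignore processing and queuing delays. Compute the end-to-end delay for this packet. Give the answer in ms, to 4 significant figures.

L = 1843 × 8 = 14744 bits.
Transmission delay = L/R = 14744 / 23000000000 = 0.000641043 ms.
Propagation delay = d/s = 7530000 m / 2.01e+08 m/s = 37.4627 ms.
Total = 37.46 ms.

37.46 ms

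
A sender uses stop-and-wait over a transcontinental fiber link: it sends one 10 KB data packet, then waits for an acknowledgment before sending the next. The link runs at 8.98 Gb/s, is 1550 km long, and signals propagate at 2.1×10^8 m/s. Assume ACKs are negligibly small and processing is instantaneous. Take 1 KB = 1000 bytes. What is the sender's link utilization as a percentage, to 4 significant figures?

0.06031 %

t_tx = L/R = 80000/8980000000 = 8.90869e-06 s.
t_prop = 1550000/210000000 = 0.00738095 s; RTT = 0.0147619 s.
Cycle = t_tx + RTT = 0.0147708 s.
Utilization = t_tx / cycle = 8.90869e-06/0.0147708 = 0.06031 %.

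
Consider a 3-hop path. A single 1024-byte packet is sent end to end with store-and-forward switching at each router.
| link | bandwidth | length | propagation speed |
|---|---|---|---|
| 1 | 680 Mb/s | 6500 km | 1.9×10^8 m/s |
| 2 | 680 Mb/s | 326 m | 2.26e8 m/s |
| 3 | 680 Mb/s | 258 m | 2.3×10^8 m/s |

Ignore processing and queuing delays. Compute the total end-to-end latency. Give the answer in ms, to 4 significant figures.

L = 1024 × 8 = 8192 bits.
Transmission delay per hop = L/R = 8192/680000000 = 0.0120471 ms; 3 hops → 0.0361412 ms.
Propagation delays (d/s per hop): 34.2105, 0.00144248, 0.00112174 ms; sum = 34.2131 ms.
End-to-end = 34.25 ms.

34.25 ms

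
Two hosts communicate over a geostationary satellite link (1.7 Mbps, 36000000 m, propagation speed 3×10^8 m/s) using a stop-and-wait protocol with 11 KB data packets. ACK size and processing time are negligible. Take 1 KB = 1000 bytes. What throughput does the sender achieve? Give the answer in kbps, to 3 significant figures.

302 kbps

t_tx = L/R = 88000/1700000 = 0.0517647 s.
t_prop = 36000000/300000000 = 0.12 s; RTT = 0.24 s.
Cycle = t_tx + RTT = 0.291765 s.
Throughput = L / cycle = 88000 / 0.291765 = 302 kbps.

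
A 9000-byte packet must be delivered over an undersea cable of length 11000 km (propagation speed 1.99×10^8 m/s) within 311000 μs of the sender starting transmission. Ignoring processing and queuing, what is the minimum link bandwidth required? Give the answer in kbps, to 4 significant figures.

L = 72000 bits.
Propagation delay = 11000000 / 199000000 = 55276.4 μs.
Transmission budget = 311000 − 55276.4 = 255724 μs.
R ≥ L / t_tx = 72000 bits / 0.255724 s = 281.6 kbps.

281.6 kbps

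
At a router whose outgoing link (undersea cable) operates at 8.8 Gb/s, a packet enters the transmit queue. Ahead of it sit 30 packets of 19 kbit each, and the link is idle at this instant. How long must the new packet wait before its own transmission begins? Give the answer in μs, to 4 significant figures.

64.77 μs

Each queued packet: L/R = 19000/8800000000 = 2.15909 μs.
30 queued → 64.7727 μs.
Queuing delay = 64.77 μs.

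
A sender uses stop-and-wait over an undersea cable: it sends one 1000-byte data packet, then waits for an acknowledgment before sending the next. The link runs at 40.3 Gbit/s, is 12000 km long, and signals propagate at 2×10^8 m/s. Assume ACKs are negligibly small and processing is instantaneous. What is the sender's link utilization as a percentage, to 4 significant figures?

t_tx = L/R = 8000/40300000000 = 1.98511e-07 s.
t_prop = 12000000/200000000 = 0.06 s; RTT = 0.12 s.
Cycle = t_tx + RTT = 0.12 s.
Utilization = t_tx / cycle = 1.98511e-07/0.12 = 0.0001654 %.

0.0001654 %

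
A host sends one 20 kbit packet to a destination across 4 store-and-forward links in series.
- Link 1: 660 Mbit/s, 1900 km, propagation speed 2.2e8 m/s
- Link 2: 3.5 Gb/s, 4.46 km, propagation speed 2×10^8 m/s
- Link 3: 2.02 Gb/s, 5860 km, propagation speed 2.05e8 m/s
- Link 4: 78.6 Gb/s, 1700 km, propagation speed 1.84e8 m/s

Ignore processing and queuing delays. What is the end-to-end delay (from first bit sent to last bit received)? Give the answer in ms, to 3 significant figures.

L = 20000 bits.
Transmission delays (L/R per hop): 0.030303, 0.00571429, 0.00990099, 0.000254453 ms; sum = 0.0461728 ms.
Propagation delays (d/s per hop): 8.63636, 0.0223, 28.5854, 9.23913 ms; sum = 46.4832 ms.
End-to-end = 46.5 ms.

46.5 ms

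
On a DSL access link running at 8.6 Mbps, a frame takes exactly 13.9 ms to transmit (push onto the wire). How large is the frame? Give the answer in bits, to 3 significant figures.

L = R × t_tx = 8600000 b/s × 0.0139 s = 119540 bits.

120000 bits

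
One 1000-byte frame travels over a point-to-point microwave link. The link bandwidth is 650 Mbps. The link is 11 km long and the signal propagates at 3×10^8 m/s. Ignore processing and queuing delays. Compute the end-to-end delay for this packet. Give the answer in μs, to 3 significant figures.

49.0 μs

L = 1000 × 8 = 8000 bits.
Transmission delay = L/R = 8000 / 650000000 = 12.3077 μs.
Propagation delay = d/s = 11000 m / 300000000 m/s = 36.6667 μs.
Total = 49.0 μs.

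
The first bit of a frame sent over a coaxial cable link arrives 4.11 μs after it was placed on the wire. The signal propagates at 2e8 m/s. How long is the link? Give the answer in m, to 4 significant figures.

822.0 m

d = s × t_prop = 200000000 × 4.11e-06 = 822.0 m.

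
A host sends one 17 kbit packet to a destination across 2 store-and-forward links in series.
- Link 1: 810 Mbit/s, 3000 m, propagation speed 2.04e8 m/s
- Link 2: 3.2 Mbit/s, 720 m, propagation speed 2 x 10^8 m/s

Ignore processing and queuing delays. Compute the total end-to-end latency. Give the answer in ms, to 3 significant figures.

L = 17000 bits.
Transmission delays (L/R per hop): 0.0209877, 5.3125 ms; sum = 5.33349 ms.
Propagation delays (d/s per hop): 0.0147059, 0.0036 ms; sum = 0.0183059 ms.
End-to-end = 5.35 ms.

5.35 ms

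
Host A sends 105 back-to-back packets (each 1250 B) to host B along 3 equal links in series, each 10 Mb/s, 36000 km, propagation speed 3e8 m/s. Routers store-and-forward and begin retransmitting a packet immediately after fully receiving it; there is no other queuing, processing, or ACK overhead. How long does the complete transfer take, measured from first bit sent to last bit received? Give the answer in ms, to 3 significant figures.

467 ms

Per-hop transmission t_tx = L/R = 10000/10000000 = 1 ms.
Per-hop propagation t_prop = 36000000/300000000 = 120 ms.
Pipeline fill: first packet needs 3·t_tx to clear all hops; remaining 104 packets each add one t_tx.
Total = (3+105-1)·t_tx + 3·t_prop = 107·1 + 3·120 = 467 ms.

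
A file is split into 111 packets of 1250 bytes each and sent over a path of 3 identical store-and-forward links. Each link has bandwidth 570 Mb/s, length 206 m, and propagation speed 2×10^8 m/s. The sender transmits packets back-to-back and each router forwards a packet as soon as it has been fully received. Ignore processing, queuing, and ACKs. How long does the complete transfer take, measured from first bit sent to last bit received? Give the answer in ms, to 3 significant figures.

1.99 ms

Per-hop transmission t_tx = L/R = 10000/570000000 = 0.0175439 ms.
Per-hop propagation t_prop = 206/200000000 = 0.00103 ms.
Pipeline fill: first packet needs 3·t_tx to clear all hops; remaining 110 packets each add one t_tx.
Total = (3+111-1)·t_tx + 3·t_prop = 113·0.0175439 + 3·0.00103 = 1.99 ms.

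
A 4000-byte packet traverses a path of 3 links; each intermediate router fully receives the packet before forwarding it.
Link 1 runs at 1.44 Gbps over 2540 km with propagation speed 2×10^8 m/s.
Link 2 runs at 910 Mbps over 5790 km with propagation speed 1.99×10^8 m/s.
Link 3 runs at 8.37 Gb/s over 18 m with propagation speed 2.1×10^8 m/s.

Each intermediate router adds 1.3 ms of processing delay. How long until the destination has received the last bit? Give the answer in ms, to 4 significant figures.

44.46 ms

L = 4000 × 8 = 32000 bits.
Transmission delays (L/R per hop): 0.0222222, 0.0351648, 0.00382318 ms; sum = 0.0612102 ms.
Propagation delays (d/s per hop): 12.7, 29.0955, 8.57143e-05 ms; sum = 41.7956 ms.
Processing at 2 router(s): 2 × 1.3 ms = 2.6 ms.
End-to-end = 44.46 ms.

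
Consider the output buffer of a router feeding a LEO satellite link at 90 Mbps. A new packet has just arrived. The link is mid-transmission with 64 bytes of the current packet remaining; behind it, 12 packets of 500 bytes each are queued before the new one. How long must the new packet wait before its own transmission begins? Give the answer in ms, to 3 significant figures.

Each queued packet: L/R = 4000/90000000 = 0.0444444 ms.
12 queued → 0.533333 ms.
Plus remaining 512 bits of current packet: 0.00568889 ms.
Queuing delay = 0.539 ms.

0.539 ms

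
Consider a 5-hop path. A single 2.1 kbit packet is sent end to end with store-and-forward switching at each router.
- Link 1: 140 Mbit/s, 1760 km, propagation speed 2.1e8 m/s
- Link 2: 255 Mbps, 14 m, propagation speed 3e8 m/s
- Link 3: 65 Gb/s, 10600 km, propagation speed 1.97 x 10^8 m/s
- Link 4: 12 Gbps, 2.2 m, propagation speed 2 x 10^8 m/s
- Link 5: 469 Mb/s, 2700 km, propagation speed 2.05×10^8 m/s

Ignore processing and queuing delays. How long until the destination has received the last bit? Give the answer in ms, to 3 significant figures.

75.4 ms

L = 2100 bits.
Transmission delays (L/R per hop): 0.015, 0.00823529, 3.23077e-05, 0.000175, 0.00447761 ms; sum = 0.0279202 ms.
Propagation delays (d/s per hop): 8.38095, 4.66667e-05, 53.8071, 1.1e-05, 13.1707 ms; sum = 75.3588 ms.
End-to-end = 75.4 ms.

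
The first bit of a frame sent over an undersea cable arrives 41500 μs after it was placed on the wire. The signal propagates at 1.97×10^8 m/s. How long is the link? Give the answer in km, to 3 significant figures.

d = s × t_prop = 197000000 × 0.0415 = 8180 km.

8180 km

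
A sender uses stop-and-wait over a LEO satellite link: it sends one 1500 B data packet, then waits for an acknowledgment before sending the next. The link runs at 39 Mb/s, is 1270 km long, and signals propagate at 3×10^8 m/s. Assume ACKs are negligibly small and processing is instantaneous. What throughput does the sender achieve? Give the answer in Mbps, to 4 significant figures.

t_tx = L/R = 12000/39000000 = 0.000307692 s.
t_prop = 1270000/300000000 = 0.00423333 s; RTT = 0.00846667 s.
Cycle = t_tx + RTT = 0.00877436 s.
Throughput = L / cycle = 12000 / 0.00877436 = 1.368 Mbps.

1.368 Mbps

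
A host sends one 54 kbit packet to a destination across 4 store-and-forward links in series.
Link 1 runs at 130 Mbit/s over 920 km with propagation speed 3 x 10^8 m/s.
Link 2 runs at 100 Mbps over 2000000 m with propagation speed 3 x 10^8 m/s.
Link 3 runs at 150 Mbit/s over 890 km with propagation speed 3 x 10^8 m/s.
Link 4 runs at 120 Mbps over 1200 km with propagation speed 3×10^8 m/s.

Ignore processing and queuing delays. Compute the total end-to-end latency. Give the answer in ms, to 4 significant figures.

18.47 ms

L = 54000 bits.
Transmission delays (L/R per hop): 0.415385, 0.54, 0.36, 0.45 ms; sum = 1.76538 ms.
Propagation delays (d/s per hop): 3.06667, 6.66667, 2.96667, 4 ms; sum = 16.7 ms.
End-to-end = 18.47 ms.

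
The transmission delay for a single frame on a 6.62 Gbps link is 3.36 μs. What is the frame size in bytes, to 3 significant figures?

2780 bytes

L = R × t_tx = 6620000000 b/s × 3.36e-06 s = 22243.2 bits.
In bytes: 22243.2 / 8 = 2780 bytes.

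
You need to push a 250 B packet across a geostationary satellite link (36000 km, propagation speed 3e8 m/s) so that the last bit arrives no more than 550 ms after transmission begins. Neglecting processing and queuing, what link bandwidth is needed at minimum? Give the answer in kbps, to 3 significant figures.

L = 2000 bits.
Propagation delay = 36000000 / 300000000 = 120 ms.
Transmission budget = 550 − 120 = 430 ms.
R ≥ L / t_tx = 2000 bits / 0.43 s = 4.65 kbps.

4.65 kbps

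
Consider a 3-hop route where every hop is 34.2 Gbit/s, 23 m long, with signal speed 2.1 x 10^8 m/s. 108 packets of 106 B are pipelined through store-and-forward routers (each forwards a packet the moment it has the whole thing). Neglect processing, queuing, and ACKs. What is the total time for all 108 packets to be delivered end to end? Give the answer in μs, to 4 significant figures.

Per-hop transmission t_tx = L/R = 848/3.42e+10 = 0.0247953 μs.
Per-hop propagation t_prop = 23/210000000 = 0.109524 μs.
Pipeline fill: first packet needs 3·t_tx to clear all hops; remaining 107 packets each add one t_tx.
Total = (3+108-1)·t_tx + 3·t_prop = 110·0.0247953 + 3·0.109524 = 3.056 μs.

3.056 μs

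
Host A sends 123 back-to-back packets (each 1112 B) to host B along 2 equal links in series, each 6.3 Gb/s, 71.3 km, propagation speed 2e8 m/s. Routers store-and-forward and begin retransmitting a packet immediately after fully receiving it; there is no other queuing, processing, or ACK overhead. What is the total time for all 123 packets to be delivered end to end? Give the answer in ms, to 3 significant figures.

Per-hop transmission t_tx = L/R = 8896/6300000000 = 0.00141206 ms.
Per-hop propagation t_prop = 71300/200000000 = 0.3565 ms.
Pipeline fill: first packet needs 2·t_tx to clear all hops; remaining 122 packets each add one t_tx.
Total = (2+123-1)·t_tx + 2·t_prop = 124·0.00141206 + 2·0.3565 = 0.888 ms.

0.888 ms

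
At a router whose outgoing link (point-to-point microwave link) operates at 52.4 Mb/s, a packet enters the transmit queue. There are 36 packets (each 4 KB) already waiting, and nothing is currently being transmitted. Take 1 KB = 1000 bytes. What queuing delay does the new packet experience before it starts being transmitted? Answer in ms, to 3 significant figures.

22.0 ms

Each queued packet: L/R = 32000/52400000 = 0.610687 ms.
36 queued → 21.9847 ms.
Queuing delay = 22.0 ms.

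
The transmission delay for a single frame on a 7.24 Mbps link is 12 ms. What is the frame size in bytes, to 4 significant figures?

L = R × t_tx = 7240000 b/s × 0.012 s = 86880 bits.
In bytes: 86880 / 8 = 10860 bytes.

10860 bytes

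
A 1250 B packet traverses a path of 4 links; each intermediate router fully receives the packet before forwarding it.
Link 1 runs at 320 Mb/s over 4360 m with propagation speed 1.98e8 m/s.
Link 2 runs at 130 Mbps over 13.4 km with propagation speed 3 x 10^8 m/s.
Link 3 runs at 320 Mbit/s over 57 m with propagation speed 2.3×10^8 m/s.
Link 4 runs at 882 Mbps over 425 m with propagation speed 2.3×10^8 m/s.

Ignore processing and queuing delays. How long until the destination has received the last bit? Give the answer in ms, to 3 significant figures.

0.220 ms

L = 1250 × 8 = 10000 bits.
Transmission delays (L/R per hop): 0.03125, 0.0769231, 0.03125, 0.0113379 ms; sum = 0.150761 ms.
Propagation delays (d/s per hop): 0.0220202, 0.0446667, 0.000247826, 0.00184783 ms; sum = 0.0687825 ms.
End-to-end = 0.220 ms.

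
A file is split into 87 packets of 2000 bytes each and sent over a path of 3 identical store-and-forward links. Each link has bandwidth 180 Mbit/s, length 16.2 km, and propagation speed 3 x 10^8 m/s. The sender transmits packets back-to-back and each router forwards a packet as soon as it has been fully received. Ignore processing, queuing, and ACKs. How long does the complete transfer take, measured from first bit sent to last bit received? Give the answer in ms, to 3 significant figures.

Per-hop transmission t_tx = L/R = 16000/180000000 = 0.0888889 ms.
Per-hop propagation t_prop = 16200/300000000 = 0.054 ms.
Pipeline fill: first packet needs 3·t_tx to clear all hops; remaining 86 packets each add one t_tx.
Total = (3+87-1)·t_tx + 3·t_prop = 89·0.0888889 + 3·0.054 = 8.07 ms.

8.07 ms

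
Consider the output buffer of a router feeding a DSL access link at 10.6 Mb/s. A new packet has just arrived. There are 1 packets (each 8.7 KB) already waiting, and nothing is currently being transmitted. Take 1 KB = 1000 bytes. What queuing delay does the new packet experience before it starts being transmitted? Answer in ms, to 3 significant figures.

Each queued packet: L/R = 69600/10600000 = 6.56604 ms.
1 queued → 6.56604 ms.
Queuing delay = 6.57 ms.

6.57 ms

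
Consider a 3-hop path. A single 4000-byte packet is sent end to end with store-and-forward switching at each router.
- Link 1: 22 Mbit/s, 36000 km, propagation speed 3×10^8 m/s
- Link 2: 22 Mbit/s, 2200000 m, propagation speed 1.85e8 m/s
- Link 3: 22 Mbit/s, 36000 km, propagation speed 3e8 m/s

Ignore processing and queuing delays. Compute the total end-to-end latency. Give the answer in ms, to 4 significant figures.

256.3 ms

L = 4000 × 8 = 32000 bits.
Transmission delay per hop = L/R = 32000/22000000 = 1.45455 ms; 3 hops → 4.36364 ms.
Propagation delays (d/s per hop): 120, 11.8919, 120 ms; sum = 251.892 ms.
End-to-end = 256.3 ms.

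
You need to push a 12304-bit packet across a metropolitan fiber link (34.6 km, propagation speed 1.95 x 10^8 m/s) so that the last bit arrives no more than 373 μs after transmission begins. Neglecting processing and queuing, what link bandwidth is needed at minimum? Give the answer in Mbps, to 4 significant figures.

62.92 Mbps

Propagation delay = 34600 / 195000000 = 177.436 μs.
Transmission budget = 373 − 177.436 = 195.564 μs.
R ≥ L / t_tx = 12304 bits / 0.000195564 s = 62.92 Mbps.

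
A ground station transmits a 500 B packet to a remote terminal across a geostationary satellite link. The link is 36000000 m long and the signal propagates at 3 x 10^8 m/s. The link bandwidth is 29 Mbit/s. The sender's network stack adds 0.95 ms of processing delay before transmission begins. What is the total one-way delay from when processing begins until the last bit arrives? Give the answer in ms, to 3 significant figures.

L = 500 × 8 = 4000 bits.
Transmission delay = L/R = 4000 / 29000000 = 0.137931 ms.
Propagation delay = d/s = 36000000 m / 300000000 m/s = 120 ms.
Plus processing delay 0.95 ms = 0.95 ms.
Total = 121 ms.

121 ms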